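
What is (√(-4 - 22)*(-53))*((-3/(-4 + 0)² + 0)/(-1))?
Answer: -159*I*√26/16 ≈ -50.672*I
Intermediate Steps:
(√(-4 - 22)*(-53))*((-3/(-4 + 0)² + 0)/(-1)) = (√(-26)*(-53))*((-3/((-4)²) + 0)*(-1)) = ((I*√26)*(-53))*((-3/16 + 0)*(-1)) = (-53*I*√26)*((-3*1/16 + 0)*(-1)) = (-53*I*√26)*((-3/16 + 0)*(-1)) = (-53*I*√26)*(-3/16*(-1)) = -53*I*√26*(3/16) = -159*I*√26/16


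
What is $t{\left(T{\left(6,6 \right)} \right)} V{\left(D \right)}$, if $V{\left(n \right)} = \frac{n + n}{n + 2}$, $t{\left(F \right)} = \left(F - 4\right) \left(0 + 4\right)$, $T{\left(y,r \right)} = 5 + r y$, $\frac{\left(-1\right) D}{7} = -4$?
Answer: $\frac{4144}{15} \approx 276.27$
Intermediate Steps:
$D = 28$ ($D = \left(-7\right) \left(-4\right) = 28$)
$t{\left(F \right)} = -16 + 4 F$ ($t{\left(F \right)} = \left(-4 + F\right) 4 = -16 + 4 F$)
$V{\left(n \right)} = \frac{2 n}{2 + n}$
$t{\left(T{\left(6,6 \right)} \right)} V{\left(D \right)} = \left(-16 + 4 \left(5 + 6 \cdot 6\right)\right) 2 \cdot 28 \frac{1}{2 + 28} = \left(-16 + 4 \left(5 + 36\right)\right) 2 \cdot 28 \cdot \frac{1}{30} = \left(-16 + 4 \cdot 41\right) 2 \cdot 28 \cdot \frac{1}{30} = \left(-16 + 164\right) \frac{28}{15} = 148 \cdot \frac{28}{15} = \frac{4144}{15}$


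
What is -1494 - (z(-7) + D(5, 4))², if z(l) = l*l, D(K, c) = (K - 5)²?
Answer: -3895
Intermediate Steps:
D(K, c) = (-5 + K)²
z(l) = l²
-1494 - (z(-7) + D(5, 4))² = -1494 - ((-7)² + (-5 + 5)²)² = -1494 - (49 + 0²)² = -1494 - (49 + 0)² = -1494 - 1*49² = -1494 - 1*2401 = -1494 - 2401 = -3895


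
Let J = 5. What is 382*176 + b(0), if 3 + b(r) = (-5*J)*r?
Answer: 67229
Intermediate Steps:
b(r) = -3 - 25*r (b(r) = -3 + (-5*5)*r = -3 - 25*r)
382*176 + b(0) = 382*176 + (-3 - 25*0) = 67232 + (-3 + 0) = 67232 - 3 = 67229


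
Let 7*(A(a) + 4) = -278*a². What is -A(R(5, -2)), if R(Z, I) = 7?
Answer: 1950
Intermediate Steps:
A(a) = -4 - 278*a²/7 (A(a) = -4 + (-278*a²)/7 = -4 - 278*a²/7)
-A(R(5, -2)) = -(-4 - 278/7*7²) = -(-4 - 278/7*49) = -(-4 - 1946) = -1*(-1950) = 1950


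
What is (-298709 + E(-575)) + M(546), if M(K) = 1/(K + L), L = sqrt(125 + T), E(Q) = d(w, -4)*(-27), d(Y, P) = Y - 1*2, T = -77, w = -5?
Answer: -14829876469/49678 - sqrt(3)/74517 ≈ -2.9852e+5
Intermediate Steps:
d(Y, P) = -2 + Y (d(Y, P) = Y - 2 = -2 + Y)
E(Q) = 189 (E(Q) = (-2 - 5)*(-27) = -7*(-27) = 189)
L = 4*sqrt(3) (L = sqrt(125 - 77) = sqrt(48) = 4*sqrt(3) ≈ 6.9282)
M(K) = 1/(K + 4*sqrt(3))
(-298709 + E(-575)) + M(546) = (-298709 + 189) + 1/(546 + 4*sqrt(3)) = -298520 + 1/(546 + 4*sqrt(3))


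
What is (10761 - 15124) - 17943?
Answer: -22306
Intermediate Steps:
(10761 - 15124) - 17943 = -4363 - 17943 = -22306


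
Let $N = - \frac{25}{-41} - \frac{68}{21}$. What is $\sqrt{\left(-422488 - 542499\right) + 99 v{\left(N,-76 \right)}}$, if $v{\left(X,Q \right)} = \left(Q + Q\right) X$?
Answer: $\frac{i \sqrt{76227217507}}{287} \approx 962.0 i$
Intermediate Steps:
$N = - \frac{2263}{861}$ ($N = \left(-25\right) \left(- \frac{1}{41}\right) - \frac{68}{21} = \frac{25}{41} - \frac{68}{21} = - \frac{2263}{861} \approx -2.6283$)
$v{\left(X,Q \right)} = 2 Q X$
$\sqrt{\left(-422488 - 542499\right) + 99 v{\left(N,-76 \right)}} = \sqrt{\left(-422488 - 542499\right) + 99 \cdot 2 \left(-76\right) \left(- \frac{2263}{861}\right)} = \sqrt{-964987 + 99 \cdot \frac{343976}{861}} = \sqrt{-964987 + \frac{11351208}{287}} = \sqrt{- \frac{265600061}{287}} = \frac{i \sqrt{76227217507}}{287}$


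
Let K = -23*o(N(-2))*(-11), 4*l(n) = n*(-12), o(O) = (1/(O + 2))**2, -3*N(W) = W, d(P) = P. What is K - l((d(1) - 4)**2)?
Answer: 4005/64 ≈ 62.578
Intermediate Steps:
N(W) = -W/3
o(O) = (2 + O)**(-2) (o(O) = (1/(2 + O))**2 = (2 + O)**(-2))
l(n) = -3*n (l(n) = (n*(-12))/4 = (-12*n)/4 = -3*n)
K = 2277/64 (K = -23/(2 - 1/3*(-2))**2*(-11) = -23/(2 + 2/3)**2*(-11) = -23/(8/3)**2*(-11) = -23*9/64*(-11) = -207/64*(-11) = 2277/64 ≈ 35.578)
K - l((d(1) - 4)**2) = 2277/64 - (-3)*(1 - 4)**2 = 2277/64 - (-3)*(-3)**2 = 2277/64 - (-3)*9 = 2277/64 - 1*(-27) = 2277/64 + 27 = 4005/64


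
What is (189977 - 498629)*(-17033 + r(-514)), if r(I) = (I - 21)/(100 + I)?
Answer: 362724075134/69 ≈ 5.2569e+9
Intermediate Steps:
r(I) = (-21 + I)/(100 + I)
(189977 - 498629)*(-17033 + r(-514)) = (189977 - 498629)*(-17033 + (-21 - 514)/(100 - 514)) = -308652*(-17033 - 535/(-414)) = -308652*(-17033 - 1/414*(-535)) = -308652*(-17033 + 535/414) = -308652*(-7051127/414) = 362724075134/69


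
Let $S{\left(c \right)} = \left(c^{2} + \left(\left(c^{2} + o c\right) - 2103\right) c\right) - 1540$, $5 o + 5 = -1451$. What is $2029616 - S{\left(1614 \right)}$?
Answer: $- \frac{17215341534}{5} \approx -3.4431 \cdot 10^{9}$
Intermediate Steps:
$o = - \frac{1456}{5}$ ($o = -1 + \frac{1}{5} \left(-1451\right) = -1 - \frac{1451}{5} = - \frac{1456}{5} \approx -291.2$)
$S{\left(c \right)} = -1540 + c^{2} + c \left(-2103 + c^{2} - \frac{1456 c}{5}\right)$ ($S{\left(c \right)} = \left(c^{2} + \left(\left(c^{2} - \frac{1456 c}{5}\right) - 2103\right) c\right) - 1540 = \left(c^{2} + \left(-2103 + c^{2} - \frac{1456 c}{5}\right) c\right) - 1540 = \left(c^{2} + c \left(-2103 + c^{2} - \frac{1456 c}{5}\right)\right) - 1540 = -1540 + c^{2} + c \left(-2103 + c^{2} - \frac{1456 c}{5}\right)$)
$2029616 - S{\left(1614 \right)} = 2029616 - \left(-1540 + 1614^{3} - 3394242 - \frac{1451 \cdot 1614^{2}}{5}\right) = 2029616 - \left(-1540 + 4204463544 - 3394242 - \frac{3779849196}{5}\right) = 2029616 - \frac{17225489614}{5} = - \frac{17215341534}{5}$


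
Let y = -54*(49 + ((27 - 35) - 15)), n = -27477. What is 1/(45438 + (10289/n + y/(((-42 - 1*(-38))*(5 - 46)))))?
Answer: 1126557/51178430690 ≈ 2.2012e-5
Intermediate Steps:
y = -1404 (y = -54*(49 + (-8 - 15)) = -54*(49 - 23) = -54*26 = -1404)
1/(45438 + (10289/n + y/(((-42 - 1*(-38))*(5 - 46))))) = 1/(45438 + (10289/(-27477) - 1404*1/((-42 - 1*(-38))*(5 - 46)))) = 1/(45438 + (10289*(-1/27477) - 1404*(-1/(41*(-42 + 38))))) = 1/(45438 + (-10289/27477 - 1404/((-4*(-41))))) = 1/(45438 + (-10289/27477 - 1404/164)) = 1/(45438 + (-10289/27477 - 1404*1/164)) = 1/(45438 + (-10289/27477 - 351/41)) = 1/(45438 - 10066276/1126557) = 1/(51178430690/1126557) = 1126557/51178430690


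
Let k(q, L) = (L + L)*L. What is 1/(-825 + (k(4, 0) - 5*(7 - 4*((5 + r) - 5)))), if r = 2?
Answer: -1/820 ≈ -0.0012195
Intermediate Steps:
k(q, L) = 2*L**2 (k(q, L) = (2*L)*L = 2*L**2)
1/(-825 + (k(4, 0) - 5*(7 - 4*((5 + r) - 5)))) = 1/(-825 + (2*0**2 - 5*(7 - 4*((5 + 2) - 5)))) = 1/(-825 + (2*0 - 5*(7 - 4*(7 - 5)))) = 1/(-825 + (0 - 5*(7 - 4*2))) = 1/(-825 + (0 - 5*(7 - 8))) = 1/(-825 + (0 - 5*(-1))) = 1/(-825 + (0 + 5)) = 1/(-825 + 5) = 1/(-820) = -1/820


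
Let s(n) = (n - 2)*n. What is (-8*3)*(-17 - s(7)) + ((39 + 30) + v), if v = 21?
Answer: 1338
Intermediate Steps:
s(n) = n*(-2 + n) (s(n) = (-2 + n)*n = n*(-2 + n))
(-8*3)*(-17 - s(7)) + ((39 + 30) + v) = (-8*3)*(-17 - 7*(-2 + 7)) + ((39 + 30) + 21) = -24*(-17 - 7*5) + (69 + 21) = -24*(-17 - 1*35) + 90 = -24*(-17 - 35) + 90 = -24*(-52) + 90 = 1248 + 90 = 1338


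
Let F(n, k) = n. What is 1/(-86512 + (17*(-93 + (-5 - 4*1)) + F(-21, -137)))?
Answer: -1/88267 ≈ -1.1329e-5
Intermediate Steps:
1/(-86512 + (17*(-93 + (-5 - 4*1)) + F(-21, -137))) = 1/(-86512 + (17*(-93 + (-5 - 4*1)) - 21)) = 1/(-86512 + (17*(-93 + (-5 - 4)) - 21)) = 1/(-86512 + (17*(-93 - 9) - 21)) = 1/(-86512 + (17*(-102) - 21)) = 1/(-86512 + (-1734 - 21)) = 1/(-86512 - 1755) = 1/(-88267) = -1/88267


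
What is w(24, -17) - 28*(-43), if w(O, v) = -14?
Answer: 1190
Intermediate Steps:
w(24, -17) - 28*(-43) = -14 - 28*(-43) = -14 - 1*(-1204) = -14 + 1204 = 1190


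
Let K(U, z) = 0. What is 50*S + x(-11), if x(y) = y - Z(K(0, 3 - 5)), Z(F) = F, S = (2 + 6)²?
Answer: 3189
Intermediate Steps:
S = 64 (S = 8² = 64)
x(y) = y (x(y) = y - 1*0 = y + 0 = y)
50*S + x(-11) = 50*64 - 11 = 3200 - 11 = 3189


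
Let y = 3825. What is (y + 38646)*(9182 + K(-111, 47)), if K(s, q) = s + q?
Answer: 387250578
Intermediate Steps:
K(s, q) = q + s
(y + 38646)*(9182 + K(-111, 47)) = (3825 + 38646)*(9182 + (47 - 111)) = 42471*(9182 - 64) = 42471*9118 = 387250578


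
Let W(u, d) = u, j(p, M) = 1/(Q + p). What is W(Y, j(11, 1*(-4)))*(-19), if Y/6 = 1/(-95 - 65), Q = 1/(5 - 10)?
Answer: 57/80 ≈ 0.71250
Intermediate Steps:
Q = -⅕ (Q = 1/(-5) = -⅕ ≈ -0.20000)
j(p, M) = 1/(-⅕ + p)
Y = -3/80 (Y = 6/(-95 - 65) = 6/(-160) = 6*(-1/160) = -3/80 ≈ -0.037500)
W(Y, j(11, 1*(-4)))*(-19) = -3/80*(-19) = 57/80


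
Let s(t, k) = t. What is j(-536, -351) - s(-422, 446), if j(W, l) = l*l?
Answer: 123623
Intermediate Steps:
j(W, l) = l²
j(-536, -351) - s(-422, 446) = (-351)² - 1*(-422) = 123201 + 422 = 123623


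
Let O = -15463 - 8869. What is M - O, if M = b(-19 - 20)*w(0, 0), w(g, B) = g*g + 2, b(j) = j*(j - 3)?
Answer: 27608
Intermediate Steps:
b(j) = j*(-3 + j)
w(g, B) = 2 + g² (w(g, B) = g² + 2 = 2 + g²)
M = 3276 (M = ((-19 - 20)*(-3 + (-19 - 20)))*(2 + 0²) = (-39*(-3 - 39))*(2 + 0) = -39*(-42)*2 = 1638*2 = 3276)
O = -24332
M - O = 3276 - 1*(-24332) = 3276 + 24332 = 27608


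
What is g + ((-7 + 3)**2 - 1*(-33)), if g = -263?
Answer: -214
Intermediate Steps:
g + ((-7 + 3)**2 - 1*(-33)) = -263 + ((-7 + 3)**2 - 1*(-33)) = -263 + ((-4)**2 + 33) = -263 + (16 + 33) = -263 + 49 = -214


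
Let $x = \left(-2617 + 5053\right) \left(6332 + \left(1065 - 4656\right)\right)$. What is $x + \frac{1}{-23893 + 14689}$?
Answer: $\frac{61455807503}{9204} \approx 6.6771 \cdot 10^{6}$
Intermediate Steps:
$x = 6677076$ ($x = 2436 \left(6332 - 3591\right) = 2436 \cdot 2741 = 6677076$)
$x + \frac{1}{-23893 + 14689} = 6677076 + \frac{1}{-23893 + 14689} = 6677076 + \frac{1}{-9204} = 6677076 - \frac{1}{9204} = \frac{61455807503}{9204}$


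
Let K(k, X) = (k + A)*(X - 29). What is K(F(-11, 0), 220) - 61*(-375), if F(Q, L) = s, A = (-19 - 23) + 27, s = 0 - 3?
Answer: 19437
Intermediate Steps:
s = -3
A = -15 (A = -42 + 27 = -15)
F(Q, L) = -3
K(k, X) = (-29 + X)*(-15 + k) (K(k, X) = (k - 15)*(X - 29) = (-15 + k)*(-29 + X) = (-29 + X)*(-15 + k))
K(F(-11, 0), 220) - 61*(-375) = (435 - 29*(-3) - 15*220 + 220*(-3)) - 61*(-375) = (435 + 87 - 3300 - 660) - 1*(-22875) = -3438 + 22875 = 19437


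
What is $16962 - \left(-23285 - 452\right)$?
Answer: $40699$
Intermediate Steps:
$16962 - \left(-23285 - 452\right) = 16962 - -23737 = 16962 + 23737 = 40699$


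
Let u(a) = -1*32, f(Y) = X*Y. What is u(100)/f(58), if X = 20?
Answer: -4/145 ≈ -0.027586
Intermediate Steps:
f(Y) = 20*Y
u(a) = -32
u(100)/f(58) = -32/(20*58) = -32/1160 = -32*1/1160 = -4/145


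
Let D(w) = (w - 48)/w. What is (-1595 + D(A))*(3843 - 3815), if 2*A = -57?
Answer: -847112/19 ≈ -44585.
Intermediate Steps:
A = -57/2 (A = (½)*(-57) = -57/2 ≈ -28.500)
D(w) = (-48 + w)/w
(-1595 + D(A))*(3843 - 3815) = (-1595 + (-48 - 57/2)/(-57/2))*(3843 - 3815) = (-1595 - 2/57*(-153/2))*28 = (-1595 + 51/19)*28 = -30254/19*28 = -847112/19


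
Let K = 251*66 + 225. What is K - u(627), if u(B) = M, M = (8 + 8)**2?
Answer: 16535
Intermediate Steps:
M = 256 (M = 16**2 = 256)
u(B) = 256
K = 16791 (K = 16566 + 225 = 16791)
K - u(627) = 16791 - 1*256 = 16791 - 256 = 16535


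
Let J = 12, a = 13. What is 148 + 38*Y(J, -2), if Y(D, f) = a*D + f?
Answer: 6000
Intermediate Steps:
Y(D, f) = f + 13*D (Y(D, f) = 13*D + f = f + 13*D)
148 + 38*Y(J, -2) = 148 + 38*(-2 + 13*12) = 148 + 38*(-2 + 156) = 148 + 38*154 = 148 + 5852 = 6000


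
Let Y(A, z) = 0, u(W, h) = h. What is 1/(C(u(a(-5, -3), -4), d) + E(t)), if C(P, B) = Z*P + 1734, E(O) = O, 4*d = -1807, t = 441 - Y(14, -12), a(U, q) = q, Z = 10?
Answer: 1/2135 ≈ 0.00046838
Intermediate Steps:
t = 441 (t = 441 - 1*0 = 441 + 0 = 441)
d = -1807/4 (d = (1/4)*(-1807) = -1807/4 ≈ -451.75)
C(P, B) = 1734 + 10*P (C(P, B) = 10*P + 1734 = 1734 + 10*P)
1/(C(u(a(-5, -3), -4), d) + E(t)) = 1/((1734 + 10*(-4)) + 441) = 1/((1734 - 40) + 441) = 1/(1694 + 441) = 1/2135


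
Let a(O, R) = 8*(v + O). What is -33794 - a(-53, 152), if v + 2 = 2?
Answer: -33370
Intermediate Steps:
v = 0 (v = -2 + 2 = 0)
a(O, R) = 8*O (a(O, R) = 8*(0 + O) = 8*O)
-33794 - a(-53, 152) = -33794 - 8*(-53) = -33794 - 1*(-424) = -33794 + 424 = -33370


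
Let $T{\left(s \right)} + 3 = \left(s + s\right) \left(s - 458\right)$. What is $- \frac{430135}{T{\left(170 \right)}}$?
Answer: $\frac{430135}{97923} \approx 4.3926$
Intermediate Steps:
$T{\left(s \right)} = -3 + 2 s \left(-458 + s\right)$ ($T{\left(s \right)} = -3 + \left(s + s\right) \left(s - 458\right) = -3 + 2 s \left(-458 + s\right)$)
$- \frac{430135}{T{\left(170 \right)}} = - \frac{430135}{-3 - 155720 + 2 \cdot 170^{2}} = - \frac{430135}{-3 - 155720 + 2 \cdot 28900} = - \frac{430135}{-3 - 155720 + 57800} = - \frac{430135}{-97923} = \left(-430135\right) \left(- \frac{1}{97923}\right) = \frac{430135}{97923}$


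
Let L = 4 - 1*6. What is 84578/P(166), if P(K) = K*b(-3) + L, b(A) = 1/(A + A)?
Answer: -253734/89 ≈ -2850.9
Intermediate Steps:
L = -2 (L = 4 - 6 = -2)
b(A) = 1/(2*A)
P(K) = -2 - K/6 (P(K) = K*((1/2)/(-3)) - 2 = K*((1/2)*(-1/3)) - 2 = K*(-1/6) - 2 = -K/6 - 2 = -2 - K/6)
84578/P(166) = 84578/(-2 - 1/6*166) = 84578/(-2 - 83/3) = 84578/(-89/3) = 84578*(-3/89) = -253734/89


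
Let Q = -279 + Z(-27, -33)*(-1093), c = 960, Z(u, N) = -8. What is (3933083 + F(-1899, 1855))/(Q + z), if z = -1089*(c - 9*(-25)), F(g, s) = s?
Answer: -1967469/641000 ≈ -3.0694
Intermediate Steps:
Q = 8465 (Q = -279 - 8*(-1093) = -279 + 8744 = 8465)
z = -1290465 (z = -1089*(960 - 9*(-25)) = -1089*(960 + 225) = -1089*1185 = -1290465)
(3933083 + F(-1899, 1855))/(Q + z) = (3933083 + 1855)/(8465 - 1290465) = 3934938/(-1282000) = 3934938*(-1/1282000) = -1967469/641000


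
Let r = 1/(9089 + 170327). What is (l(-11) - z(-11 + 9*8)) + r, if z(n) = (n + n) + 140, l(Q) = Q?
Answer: -48980567/179416 ≈ -273.00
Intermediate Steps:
z(n) = 140 + 2*n (z(n) = 2*n + 140 = 140 + 2*n)
r = 1/179416 ≈ 5.5736e-6
(l(-11) - z(-11 + 9*8)) + r = (-11 - (140 + 2*(-11 + 9*8))) + 1/179416 = (-11 - (140 + 2*(-11 + 72))) + 1/179416 = (-11 - (140 + 2*61)) + 1/179416 = (-11 - (140 + 122)) + 1/179416 = (-11 - 1*262) + 1/179416 = (-11 - 262) + 1/179416 = -273 + 1/179416 = -48980567/179416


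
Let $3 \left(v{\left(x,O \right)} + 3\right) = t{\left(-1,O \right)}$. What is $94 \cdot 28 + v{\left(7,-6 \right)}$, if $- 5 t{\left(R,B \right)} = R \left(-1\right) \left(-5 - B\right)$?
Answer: $\frac{39434}{15} \approx 2628.9$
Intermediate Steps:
$t{\left(R,B \right)} = \frac{R \left(-5 - B\right)}{5}$ ($t{\left(R,B \right)} = - \frac{R \left(-1\right) \left(-5 - B\right)}{5} = - \frac{- R \left(-5 - B\right)}{5} = - \frac{\left(-1\right) R \left(-5 - B\right)}{5} = \frac{R \left(-5 - B\right)}{5}$)
$v{\left(x,O \right)} = - \frac{8}{3} + \frac{O}{15}$ ($v{\left(x,O \right)} = -3 + \frac{\left(- \frac{1}{5}\right) \left(-1\right) \left(5 + O\right)}{3} = -3 + \frac{1 + \frac{O}{5}}{3} = -3 + \left(\frac{1}{3} + \frac{O}{15}\right) = - \frac{8}{3} + \frac{O}{15}$)
$94 \cdot 28 + v{\left(7,-6 \right)} = 94 \cdot 28 + \left(- \frac{8}{3} + \frac{1}{15} \left(-6\right)\right) = 2632 - \frac{46}{15} = \frac{39434}{15}$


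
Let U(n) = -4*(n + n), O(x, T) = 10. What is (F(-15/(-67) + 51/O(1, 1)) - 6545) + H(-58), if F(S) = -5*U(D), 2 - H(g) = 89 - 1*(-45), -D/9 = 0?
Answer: -6677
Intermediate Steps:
D = 0 (D = -9*0 = 0)
H(g) = -132 (H(g) = 2 - (89 - 1*(-45)) = 2 - (89 + 45) = 2 - 1*134 = 2 - 134 = -132)
U(n) = -8*n
F(S) = 0 (F(S) = -(-40)*0 = -5*0 = 0)
(F(-15/(-67) + 51/O(1, 1)) - 6545) + H(-58) = (0 - 6545) - 132 = -6545 - 132 = -6677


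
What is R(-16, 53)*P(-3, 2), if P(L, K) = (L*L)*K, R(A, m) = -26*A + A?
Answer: 7200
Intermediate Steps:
R(A, m) = -25*A
P(L, K) = K*L² (P(L, K) = L²*K = K*L²)
R(-16, 53)*P(-3, 2) = (-25*(-16))*(2*(-3)²) = 400*(2*9) = 400*18 = 7200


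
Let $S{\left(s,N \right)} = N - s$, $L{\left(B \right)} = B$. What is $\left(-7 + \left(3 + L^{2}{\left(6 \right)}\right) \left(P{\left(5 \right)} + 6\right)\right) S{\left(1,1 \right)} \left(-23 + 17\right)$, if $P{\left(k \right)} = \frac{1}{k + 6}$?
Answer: $0$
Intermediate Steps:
$P{\left(k \right)} = \frac{1}{6 + k}$
$\left(-7 + \left(3 + L^{2}{\left(6 \right)}\right) \left(P{\left(5 \right)} + 6\right)\right) S{\left(1,1 \right)} \left(-23 + 17\right) = \left(-7 + \left(3 + 6^{2}\right) \left(\frac{1}{6 + 5} + 6\right)\right) \left(1 - 1\right) \left(-23 + 17\right) = \left(-7 + \left(3 + 36\right) \left(\frac{1}{11} + 6\right)\right) \left(1 - 1\right) \left(-6\right) = \left(-7 + 39 \left(\frac{1}{11} + 6\right)\right) 0 \left(-6\right) = \left(-7 + 39 \cdot \frac{67}{11}\right) 0 \left(-6\right) = \left(-7 + \frac{2613}{11}\right) 0 \left(-6\right) = \frac{2536}{11} \cdot 0 \left(-6\right) = 0 \left(-6\right) = 0$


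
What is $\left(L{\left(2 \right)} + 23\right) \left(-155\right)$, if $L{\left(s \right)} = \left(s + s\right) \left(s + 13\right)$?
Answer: $-12865$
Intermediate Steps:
$L{\left(s \right)} = 2 s \left(13 + s\right)$
$\left(L{\left(2 \right)} + 23\right) \left(-155\right) = \left(2 \cdot 2 \left(13 + 2\right) + 23\right) \left(-155\right) = \left(2 \cdot 2 \cdot 15 + 23\right) \left(-155\right) = \left(60 + 23\right) \left(-155\right) = 83 \left(-155\right) = -12865$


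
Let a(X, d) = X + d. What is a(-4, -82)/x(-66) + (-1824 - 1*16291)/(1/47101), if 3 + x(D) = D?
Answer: -58873188349/69 ≈ -8.5323e+8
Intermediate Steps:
x(D) = -3 + D
a(-4, -82)/x(-66) + (-1824 - 1*16291)/(1/47101) = (-4 - 82)/(-3 - 66) + (-1824 - 1*16291)/(1/47101) = -86/(-69) + (-1824 - 16291)/(1/47101) = -86*(-1/69) - 18115*47101 = 86/69 - 853234615 = -58873188349/69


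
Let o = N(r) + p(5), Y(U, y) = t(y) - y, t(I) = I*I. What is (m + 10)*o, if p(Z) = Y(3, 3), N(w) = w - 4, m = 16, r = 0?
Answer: 52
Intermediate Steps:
t(I) = I²
Y(U, y) = y² - y
N(w) = -4 + w
p(Z) = 6 (p(Z) = 3*(-1 + 3) = 3*2 = 6)
o = 2 (o = (-4 + 0) + 6 = -4 + 6 = 2)
(m + 10)*o = (16 + 10)*2 = 26*2 = 52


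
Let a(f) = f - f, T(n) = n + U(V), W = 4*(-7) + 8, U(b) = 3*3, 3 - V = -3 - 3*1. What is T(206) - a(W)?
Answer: 215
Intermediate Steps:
V = 9 (V = 3 - (-3 - 3*1) = 3 - (-3 - 3) = 3 - 1*(-6) = 3 + 6 = 9)
U(b) = 9
W = -20 (W = -28 + 8 = -20)
T(n) = 9 + n (T(n) = n + 9 = 9 + n)
a(f) = 0
T(206) - a(W) = (9 + 206) - 1*0 = 215 + 0 = 215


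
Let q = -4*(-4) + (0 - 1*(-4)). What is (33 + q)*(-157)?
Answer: -8321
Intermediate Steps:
q = 20 (q = 16 + (0 + 4) = 16 + 4 = 20)
(33 + q)*(-157) = (33 + 20)*(-157) = 53*(-157) = -8321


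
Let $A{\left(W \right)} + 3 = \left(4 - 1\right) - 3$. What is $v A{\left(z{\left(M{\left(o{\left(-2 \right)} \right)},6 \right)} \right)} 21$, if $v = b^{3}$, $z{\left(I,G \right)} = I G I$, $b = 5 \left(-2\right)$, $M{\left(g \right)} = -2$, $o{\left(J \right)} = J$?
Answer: $63000$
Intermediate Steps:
$b = -10$
$z{\left(I,G \right)} = G I^{2}$ ($z{\left(I,G \right)} = G I I = G I^{2}$)
$v = -1000$ ($v = \left(-10\right)^{3} = -1000$)
$A{\left(W \right)} = -3$ ($A{\left(W \right)} = -3 + \left(\left(4 - 1\right) - 3\right) = -3 + \left(3 - 3\right) = -3 + 0 = -3$)
$v A{\left(z{\left(M{\left(o{\left(-2 \right)} \right)},6 \right)} \right)} 21 = \left(-1000\right) \left(-3\right) 21 = 3000 \cdot 21 = 63000$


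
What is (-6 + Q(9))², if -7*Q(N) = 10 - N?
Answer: 1849/49 ≈ 37.735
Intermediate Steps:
Q(N) = -10/7 + N/7 (Q(N) = -(10 - N)/7 = -10/7 + N/7)
(-6 + Q(9))² = (-6 + (-10/7 + (⅐)*9))² = (-6 + (-10/7 + 9/7))² = (-6 - ⅐)² = (-43/7)² = 1849/49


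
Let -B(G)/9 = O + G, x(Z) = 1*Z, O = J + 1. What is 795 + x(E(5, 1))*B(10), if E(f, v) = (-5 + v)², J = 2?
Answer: -1077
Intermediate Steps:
O = 3 (O = 2 + 1 = 3)
x(Z) = Z
B(G) = -27 - 9*G (B(G) = -9*(3 + G) = -27 - 9*G)
795 + x(E(5, 1))*B(10) = 795 + (-5 + 1)²*(-27 - 9*10) = 795 + (-4)²*(-27 - 90) = 795 + 16*(-117) = 795 - 1872 = -1077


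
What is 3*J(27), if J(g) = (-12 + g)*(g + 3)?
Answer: 1350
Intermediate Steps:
J(g) = (-12 + g)*(3 + g)
3*J(27) = 3*(-36 + 27² - 9*27) = 3*(-36 + 729 - 243) = 3*450 = 1350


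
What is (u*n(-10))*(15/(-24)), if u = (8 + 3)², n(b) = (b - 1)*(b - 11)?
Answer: -139755/8 ≈ -17469.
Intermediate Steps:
n(b) = (-1 + b)*(-11 + b)
u = 121 (u = 11² = 121)
(u*n(-10))*(15/(-24)) = (121*(11 + (-10)² - 12*(-10)))*(15/(-24)) = (121*(11 + 100 + 120))*(15*(-1/24)) = (121*231)*(-5/8) = 27951*(-5/8) = -139755/8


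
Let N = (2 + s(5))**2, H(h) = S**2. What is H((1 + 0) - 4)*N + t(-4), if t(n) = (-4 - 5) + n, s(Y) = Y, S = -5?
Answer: 1212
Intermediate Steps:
H(h) = 25 (H(h) = (-5)**2 = 25)
t(n) = -9 + n
N = 49 (N = (2 + 5)**2 = 7**2 = 49)
H((1 + 0) - 4)*N + t(-4) = 25*49 + (-9 - 4) = 1225 - 13 = 1212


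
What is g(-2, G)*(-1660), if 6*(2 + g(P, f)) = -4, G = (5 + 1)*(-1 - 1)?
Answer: 13280/3 ≈ 4426.7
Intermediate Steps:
G = -12 (G = 6*(-2) = -12)
g(P, f) = -8/3 (g(P, f) = -2 + (⅙)*(-4) = -2 - ⅔ = -8/3)
g(-2, G)*(-1660) = -8/3*(-1660) = 13280/3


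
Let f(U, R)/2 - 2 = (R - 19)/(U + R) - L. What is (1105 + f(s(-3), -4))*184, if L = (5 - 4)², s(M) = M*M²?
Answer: 6322792/31 ≈ 2.0396e+5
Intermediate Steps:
s(M) = M³
L = 1 (L = 1² = 1)
f(U, R) = 2 + 2*(-19 + R)/(R + U) (f(U, R) = 4 + 2*((R - 19)/(U + R) - 1*1) = 4 + 2*((-19 + R)/(R + U) - 1) = 4 + 2*(-1 + (-19 + R)/(R + U)) = 4 + (-2 + 2*(-19 + R)/(R + U)) = 2 + 2*(-19 + R)/(R + U))
(1105 + f(s(-3), -4))*184 = (1105 + 2*(-19 + (-3)³ + 2*(-4))/(-4 + (-3)³))*184 = (1105 + 2*(-19 - 27 - 8)/(-4 - 27))*184 = (1105 + 2*(-54)/(-31))*184 = (1105 + 2*(-1/31)*(-54))*184 = (1105 + 108/31)*184 = (34363/31)*184 = 6322792/31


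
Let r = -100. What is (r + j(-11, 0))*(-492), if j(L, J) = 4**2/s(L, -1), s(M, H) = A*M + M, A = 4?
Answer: 2713872/55 ≈ 49343.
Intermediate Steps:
s(M, H) = 5*M (s(M, H) = 4*M + M = 5*M)
j(L, J) = 16/(5*L) (j(L, J) = 4**2/((5*L)) = 16*(1/(5*L)) = 16/(5*L))
(r + j(-11, 0))*(-492) = (-100 + (16/5)/(-11))*(-492) = (-100 + (16/5)*(-1/11))*(-492) = (-100 - 16/55)*(-492) = -5516/55*(-492) = 2713872/55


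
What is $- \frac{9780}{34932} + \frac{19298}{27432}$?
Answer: $\frac{16909699}{39927276} \approx 0.42351$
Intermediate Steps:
$- \frac{9780}{34932} + \frac{19298}{27432} = \left(-9780\right) \frac{1}{34932} + 19298 \cdot \frac{1}{27432} = - \frac{815}{2911} + \frac{9649}{13716} = \frac{16909699}{39927276}$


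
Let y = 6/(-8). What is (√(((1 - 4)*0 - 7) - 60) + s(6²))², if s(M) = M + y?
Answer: 18809/16 + 141*I*√67/2 ≈ 1175.6 + 577.07*I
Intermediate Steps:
y = -¾ (y = 6*(-⅛) = -¾ ≈ -0.75000)
s(M) = -¾ + M (s(M) = M - ¾ = -¾ + M)
(√(((1 - 4)*0 - 7) - 60) + s(6²))² = (√(((1 - 4)*0 - 7) - 60) + (-¾ + 6²))² = (√((-3*0 - 7) - 60) + (-¾ + 36))² = (√((0 - 7) - 60) + 141/4)² = (√(-7 - 60) + 141/4)² = (√(-67) + 141/4)² = (I*√67 + 141/4)² = (141/4 + I*√67)²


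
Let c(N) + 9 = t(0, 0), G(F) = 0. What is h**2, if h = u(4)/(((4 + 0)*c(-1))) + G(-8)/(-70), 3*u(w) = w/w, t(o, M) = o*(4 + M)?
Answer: 1/11664 ≈ 8.5734e-5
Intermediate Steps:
c(N) = -9 (c(N) = -9 + 0*(4 + 0) = -9 + 0*4 = -9 + 0 = -9)
u(w) = 1/3 (u(w) = (w/w)/3 = (1/3)*1 = 1/3)
h = -1/108 (h = 1/(3*(((4 + 0)*(-9)))) + 0/(-70) = 1/(3*((4*(-9)))) + 0*(-1/70) = (1/3)/(-36) + 0 = (1/3)*(-1/36) + 0 = -1/108 + 0 = -1/108 ≈ -0.0092593)
h**2 = (-1/108)**2 = 1/11664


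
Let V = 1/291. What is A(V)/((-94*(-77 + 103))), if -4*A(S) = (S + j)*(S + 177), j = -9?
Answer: -16855993/103480182 ≈ -0.16289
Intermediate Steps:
V = 1/291 ≈ 0.0034364
A(S) = -(-9 + S)*(177 + S)/4 (A(S) = -(S - 9)*(S + 177)/4 = -(-9 + S)*(177 + S)/4)
A(V)/((-94*(-77 + 103))) = (1593/4 - 42*1/291 - (1/291)²/4)/((-94*(-77 + 103))) = (1593/4 - 14/97 - ¼*1/84681)/((-94*26)) = (1593/4 - 14/97 - 1/338724)/(-2444) = (33711986/84681)*(-1/2444) = -16855993/103480182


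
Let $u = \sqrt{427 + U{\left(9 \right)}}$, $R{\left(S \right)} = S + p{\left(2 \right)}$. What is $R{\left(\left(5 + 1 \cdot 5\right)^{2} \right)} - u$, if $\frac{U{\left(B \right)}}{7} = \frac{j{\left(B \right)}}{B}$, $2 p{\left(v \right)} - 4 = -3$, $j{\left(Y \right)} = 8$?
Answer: $\frac{201}{2} - \frac{\sqrt{3899}}{3} \approx 79.686$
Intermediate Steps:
$p{\left(v \right)} = \frac{1}{2}$ ($p{\left(v \right)} = 2 + \frac{1}{2} \left(-3\right) = 2 - \frac{3}{2} = \frac{1}{2}$)
$R{\left(S \right)} = \frac{1}{2} + S$ ($R{\left(S \right)} = S + \frac{1}{2} = \frac{1}{2} + S$)
$U{\left(B \right)} = \frac{56}{B}$ ($U{\left(B \right)} = 7 \frac{8}{B} = \frac{56}{B}$)
$u = \frac{\sqrt{3899}}{3}$ ($u = \sqrt{427 + \frac{56}{9}} = \sqrt{\frac{3899}{9}} = \frac{\sqrt{3899}}{3} \approx 20.814$)
$R{\left(\left(5 + 1 \cdot 5\right)^{2} \right)} - u = \left(\frac{1}{2} + \left(5 + 1 \cdot 5\right)^{2}\right) - \frac{\sqrt{3899}}{3} = \left(\frac{1}{2} + \left(5 + 5\right)^{2}\right) - \frac{\sqrt{3899}}{3} = \left(\frac{1}{2} + 10^{2}\right) - \frac{\sqrt{3899}}{3} = \left(\frac{1}{2} + 100\right) - \frac{\sqrt{3899}}{3} = \frac{201}{2} - \frac{\sqrt{3899}}{3}$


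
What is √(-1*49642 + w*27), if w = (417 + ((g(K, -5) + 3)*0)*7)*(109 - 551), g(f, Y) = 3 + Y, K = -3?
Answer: 2*I*√1256530 ≈ 2241.9*I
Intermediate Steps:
w = -184314 (w = (417 + (((3 - 5) + 3)*0)*7)*(109 - 551) = (417 + ((-2 + 3)*0)*7)*(-442) = (417 + (1*0)*7)*(-442) = (417 + 0*7)*(-442) = (417 + 0)*(-442) = 417*(-442) = -184314)
√(-1*49642 + w*27) = √(-1*49642 - 184314*27) = √(-49642 - 4976478) = √(-5026120) = 2*I*√1256530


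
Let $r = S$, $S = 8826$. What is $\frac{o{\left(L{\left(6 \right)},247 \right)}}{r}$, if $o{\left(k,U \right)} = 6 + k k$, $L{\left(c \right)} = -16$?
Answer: $\frac{131}{4413} \approx 0.029685$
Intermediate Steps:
$o{\left(k,U \right)} = 6 + k^{2}$
$r = 8826$
$\frac{o{\left(L{\left(6 \right)},247 \right)}}{r} = \frac{6 + \left(-16\right)^{2}}{8826} = \left(6 + 256\right) \frac{1}{8826} = 262 \cdot \frac{1}{8826} = \frac{131}{4413}$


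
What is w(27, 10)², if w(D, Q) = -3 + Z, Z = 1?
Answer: 4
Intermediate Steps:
w(D, Q) = -2 (w(D, Q) = -3 + 1 = -2)
w(27, 10)² = (-2)² = 4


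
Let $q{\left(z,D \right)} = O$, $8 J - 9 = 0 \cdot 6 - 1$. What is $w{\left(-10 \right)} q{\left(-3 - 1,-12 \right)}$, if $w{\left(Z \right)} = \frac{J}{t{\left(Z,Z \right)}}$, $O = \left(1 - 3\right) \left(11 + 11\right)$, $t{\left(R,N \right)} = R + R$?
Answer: $\frac{11}{5} \approx 2.2$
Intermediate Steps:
$t{\left(R,N \right)} = 2 R$
$J = 1$ ($J = \frac{9}{8} + \frac{0 \cdot 6 - 1}{8} = \frac{9}{8} + \frac{0 - 1}{8} = \frac{9}{8} + \frac{1}{8} \left(-1\right) = \frac{9}{8} - \frac{1}{8} = 1$)
$O = -44$ ($O = \left(-2\right) 22 = -44$)
$q{\left(z,D \right)} = -44$
$w{\left(Z \right)} = \frac{1}{2 Z}$ ($w{\left(Z \right)} = 1 \frac{1}{2 Z} = \frac{1}{2 Z}$)
$w{\left(-10 \right)} q{\left(-3 - 1,-12 \right)} = \frac{1}{2 \left(-10\right)} \left(-44\right) = \frac{1}{2} \left(- \frac{1}{10}\right) \left(-44\right) = \left(- \frac{1}{20}\right) \left(-44\right) = \frac{11}{5}$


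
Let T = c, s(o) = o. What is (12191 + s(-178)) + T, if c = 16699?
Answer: 28712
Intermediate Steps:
T = 16699
(12191 + s(-178)) + T = (12191 - 178) + 16699 = 12013 + 16699 = 28712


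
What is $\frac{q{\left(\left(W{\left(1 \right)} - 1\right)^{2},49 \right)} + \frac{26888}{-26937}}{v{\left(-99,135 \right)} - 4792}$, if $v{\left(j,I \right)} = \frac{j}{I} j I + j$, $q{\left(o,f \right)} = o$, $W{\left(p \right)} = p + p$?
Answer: $\frac{49}{132260670} \approx 3.7048 \cdot 10^{-7}$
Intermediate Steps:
$W{\left(p \right)} = 2 p$
$v{\left(j,I \right)} = j + j^{2}$ ($v{\left(j,I \right)} = \frac{j^{2}}{I} I + j = j^{2} + j = j + j^{2}$)
$\frac{q{\left(\left(W{\left(1 \right)} - 1\right)^{2},49 \right)} + \frac{26888}{-26937}}{v{\left(-99,135 \right)} - 4792} = \frac{\left(2 \cdot 1 - 1\right)^{2} + \frac{26888}{-26937}}{- 99 \left(1 - 99\right) - 4792} = \frac{\left(2 - 1\right)^{2} + 26888 \left(- \frac{1}{26937}\right)}{\left(-99\right) \left(-98\right) - 4792} = \frac{1^{2} - \frac{26888}{26937}}{9702 - 4792} = \frac{1 - \frac{26888}{26937}}{4910} = \frac{49}{26937} \cdot \frac{1}{4910} = \frac{49}{132260670}$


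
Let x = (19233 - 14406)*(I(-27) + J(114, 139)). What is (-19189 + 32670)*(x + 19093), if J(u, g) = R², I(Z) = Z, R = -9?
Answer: 3771323231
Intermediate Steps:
J(u, g) = 81 (J(u, g) = (-9)² = 81)
x = 260658 (x = (19233 - 14406)*(-27 + 81) = 4827*54 = 260658)
(-19189 + 32670)*(x + 19093) = (-19189 + 32670)*(260658 + 19093) = 13481*279751 = 3771323231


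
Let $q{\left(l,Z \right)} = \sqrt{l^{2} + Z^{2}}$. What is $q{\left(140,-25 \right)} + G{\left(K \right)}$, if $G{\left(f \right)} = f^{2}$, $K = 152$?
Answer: $23104 + 5 \sqrt{809} \approx 23246.0$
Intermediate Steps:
$q{\left(l,Z \right)} = \sqrt{Z^{2} + l^{2}}$
$q{\left(140,-25 \right)} + G{\left(K \right)} = \sqrt{\left(-25\right)^{2} + 140^{2}} + 152^{2} = \sqrt{625 + 19600} + 23104 = \sqrt{20225} + 23104 = 5 \sqrt{809} + 23104 = 23104 + 5 \sqrt{809}$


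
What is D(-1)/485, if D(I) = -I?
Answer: 1/485 ≈ 0.0020619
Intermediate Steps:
D(-1)/485 = (-1*(-1))/485 = (1/485)*1 = 1/485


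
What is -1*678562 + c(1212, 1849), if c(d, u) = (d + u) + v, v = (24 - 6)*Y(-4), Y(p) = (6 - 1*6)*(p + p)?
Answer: -675501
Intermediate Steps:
Y(p) = 0 (Y(p) = (6 - 6)*(2*p) = 0*(2*p) = 0)
v = 0 (v = (24 - 6)*0 = 18*0 = 0)
c(d, u) = d + u (c(d, u) = (d + u) + 0 = d + u)
-1*678562 + c(1212, 1849) = -1*678562 + (1212 + 1849) = -678562 + 3061 = -675501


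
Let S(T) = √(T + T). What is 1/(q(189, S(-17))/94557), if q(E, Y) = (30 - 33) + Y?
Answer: -6597 - 2199*I*√34 ≈ -6597.0 - 12822.0*I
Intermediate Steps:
S(T) = √2*√T (S(T) = √(2*T) = √2*√T)
q(E, Y) = -3 + Y
1/(q(189, S(-17))/94557) = 1/((-3 + √2*√(-17))/94557) = 1/((-3 + √2*(I*√17))*(1/94557)) = 1/((-3 + I*√34)*(1/94557)) = 1/(-1/31519 + I*√34/94557)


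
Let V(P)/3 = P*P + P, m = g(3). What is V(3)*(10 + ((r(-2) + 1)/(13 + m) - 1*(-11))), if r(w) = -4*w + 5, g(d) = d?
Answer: 1575/2 ≈ 787.50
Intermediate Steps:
m = 3
V(P) = 3*P + 3*P² (V(P) = 3*(P*P + P) = 3*(P² + P) = 3*(P + P²) = 3*P + 3*P²)
r(w) = 5 - 4*w
V(3)*(10 + ((r(-2) + 1)/(13 + m) - 1*(-11))) = (3*3*(1 + 3))*(10 + (((5 - 4*(-2)) + 1)/(13 + 3) - 1*(-11))) = (3*3*4)*(10 + (((5 + 8) + 1)/16 + 11)) = 36*(10 + ((13 + 1)*(1/16) + 11)) = 36*(10 + (14*(1/16) + 11)) = 36*(10 + (7/8 + 11)) = 36*(10 + 95/8) = 36*(175/8) = 1575/2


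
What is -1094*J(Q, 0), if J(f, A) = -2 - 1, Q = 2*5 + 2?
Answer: 3282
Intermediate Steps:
Q = 12 (Q = 10 + 2 = 12)
J(f, A) = -3
-1094*J(Q, 0) = -1094*(-3) = 3282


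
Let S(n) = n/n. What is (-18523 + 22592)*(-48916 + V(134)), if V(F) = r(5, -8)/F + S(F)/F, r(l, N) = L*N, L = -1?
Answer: -26671216715/134 ≈ -1.9904e+8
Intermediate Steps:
S(n) = 1
r(l, N) = -N
V(F) = 9/F (V(F) = (-1*(-8))/F + 1/F = 8/F + 1/F = 9/F)
(-18523 + 22592)*(-48916 + V(134)) = (-18523 + 22592)*(-48916 + 9/134) = 4069*(-48916 + 9*(1/134)) = 4069*(-48916 + 9/134) = 4069*(-6554735/134) = -26671216715/134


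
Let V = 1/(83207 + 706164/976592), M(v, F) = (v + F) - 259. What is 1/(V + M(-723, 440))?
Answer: -20314999177/11010729309786 ≈ -0.0018450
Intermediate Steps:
M(v, F) = -259 + F + v (M(v, F) = (F + v) - 259 = -259 + F + v)
V = 244148/20314999177 (V = 1/(83207 + 706164*(1/976592)) = 1/(83207 + 176541/244148) = 1/(20314999177/244148) = 244148/20314999177 ≈ 1.2018e-5)
1/(V + M(-723, 440)) = 1/(244148/20314999177 + (-259 + 440 - 723)) = 1/(244148/20314999177 - 542) = 1/(-11010729309786/20314999177) = -20314999177/11010729309786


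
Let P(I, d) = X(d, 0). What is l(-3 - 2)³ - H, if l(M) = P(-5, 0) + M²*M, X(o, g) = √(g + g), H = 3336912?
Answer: -5290037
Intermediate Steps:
X(o, g) = √2*√g (X(o, g) = √(2*g) = √2*√g)
P(I, d) = 0 (P(I, d) = √2*√0 = √2*0 = 0)
l(M) = M³ (l(M) = 0 + M²*M = 0 + M³ = M³)
l(-3 - 2)³ - H = ((-3 - 2)³)³ - 1*3336912 = ((-5)³)³ - 3336912 = (-125)³ - 3336912 = -1953125 - 3336912 = -5290037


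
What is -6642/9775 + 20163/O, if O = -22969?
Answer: -349653423/224521975 ≈ -1.5573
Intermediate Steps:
-6642/9775 + 20163/O = -6642/9775 + 20163/(-22969) = -6642*1/9775 + 20163*(-1/22969) = -6642/9775 - 20163/22969 = -349653423/224521975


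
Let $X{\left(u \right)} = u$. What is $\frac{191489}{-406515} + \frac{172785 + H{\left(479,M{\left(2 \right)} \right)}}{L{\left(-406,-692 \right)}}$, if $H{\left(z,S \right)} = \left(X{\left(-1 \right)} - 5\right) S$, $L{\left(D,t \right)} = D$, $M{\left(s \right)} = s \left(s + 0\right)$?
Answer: $- \frac{70307682449}{165045090} \approx -425.99$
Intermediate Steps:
$M{\left(s \right)} = s^{2}$ ($M{\left(s \right)} = s s = s^{2}$)
$H{\left(z,S \right)} = - 6 S$ ($H{\left(z,S \right)} = \left(-1 - 5\right) S = - 6 S$)
$\frac{191489}{-406515} + \frac{172785 + H{\left(479,M{\left(2 \right)} \right)}}{L{\left(-406,-692 \right)}} = \frac{191489}{-406515} + \frac{172785 - 6 \cdot 2^{2}}{-406} = 191489 \left(- \frac{1}{406515}\right) + \left(172785 - 24\right) \left(- \frac{1}{406}\right) = - \frac{191489}{406515} + \left(172785 - 24\right) \left(- \frac{1}{406}\right) = - \frac{191489}{406515} + 172761 \left(- \frac{1}{406}\right) = - \frac{191489}{406515} - \frac{172761}{406} = - \frac{70307682449}{165045090}$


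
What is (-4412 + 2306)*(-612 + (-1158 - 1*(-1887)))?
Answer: -246402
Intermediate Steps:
(-4412 + 2306)*(-612 + (-1158 - 1*(-1887))) = -2106*(-612 + (-1158 + 1887)) = -2106*(-612 + 729) = -2106*117 = -246402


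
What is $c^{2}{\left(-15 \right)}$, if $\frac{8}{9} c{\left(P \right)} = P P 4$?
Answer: $\frac{4100625}{4} \approx 1.0252 \cdot 10^{6}$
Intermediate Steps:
$c{\left(P \right)} = \frac{9 P^{2}}{2}$ ($c{\left(P \right)} = \frac{9 P P 4}{8} = \frac{9 P^{2} \cdot 4}{8} = \frac{9 \cdot 4 P^{2}}{8} = \frac{9 P^{2}}{2}$)
$c^{2}{\left(-15 \right)} = \left(\frac{9 \left(-15\right)^{2}}{2}\right)^{2} = \left(\frac{9}{2} \cdot 225\right)^{2} = \left(\frac{2025}{2}\right)^{2} = \frac{4100625}{4}$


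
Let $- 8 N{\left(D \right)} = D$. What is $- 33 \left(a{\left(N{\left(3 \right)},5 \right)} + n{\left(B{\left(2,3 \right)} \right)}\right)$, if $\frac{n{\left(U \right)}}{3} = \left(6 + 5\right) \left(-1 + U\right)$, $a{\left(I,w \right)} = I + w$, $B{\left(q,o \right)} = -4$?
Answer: $\frac{42339}{8} \approx 5292.4$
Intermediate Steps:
$N{\left(D \right)} = - \frac{D}{8}$
$n{\left(U \right)} = -33 + 33 U$ ($n{\left(U \right)} = 3 \left(6 + 5\right) \left(-1 + U\right) = 3 \cdot 11 \left(-1 + U\right) = 3 \left(-11 + 11 U\right) = -33 + 33 U$)
$- 33 \left(a{\left(N{\left(3 \right)},5 \right)} + n{\left(B{\left(2,3 \right)} \right)}\right) = - 33 \left(\left(\left(- \frac{1}{8}\right) 3 + 5\right) + \left(-33 + 33 \left(-4\right)\right)\right) = - 33 \left(\left(- \frac{3}{8} + 5\right) - 165\right) = - 33 \left(\frac{37}{8} - 165\right) = \left(-33\right) \left(- \frac{1283}{8}\right) = \frac{42339}{8}$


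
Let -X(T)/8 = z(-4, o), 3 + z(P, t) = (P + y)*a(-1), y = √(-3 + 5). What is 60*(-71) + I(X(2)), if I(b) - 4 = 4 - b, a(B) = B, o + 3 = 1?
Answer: -4244 - 8*√2 ≈ -4255.3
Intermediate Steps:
o = -2 (o = -3 + 1 = -2)
y = √2 ≈ 1.4142
z(P, t) = -3 - P - √2 (z(P, t) = -3 + (P + √2)*(-1) = -3 + (-P - √2) = -3 - P - √2)
X(T) = -8 + 8*√2 (X(T) = -8*(-3 - 1*(-4) - √2) = -8*(-3 + 4 - √2) = -8*(1 - √2) = -8 + 8*√2)
I(b) = 8 - b (I(b) = 4 + (4 - b) = 8 - b)
60*(-71) + I(X(2)) = 60*(-71) + (8 - (-8 + 8*√2)) = -4260 + (8 + (8 - 8*√2)) = -4260 + (16 - 8*√2) = -4244 - 8*√2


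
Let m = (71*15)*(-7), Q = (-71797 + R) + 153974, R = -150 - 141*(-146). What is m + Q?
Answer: 95158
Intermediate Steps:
R = 20436 (R = -150 + 20586 = 20436)
Q = 102613 (Q = (-71797 + 20436) + 153974 = -51361 + 153974 = 102613)
m = -7455 (m = 1065*(-7) = -7455)
m + Q = -7455 + 102613 = 95158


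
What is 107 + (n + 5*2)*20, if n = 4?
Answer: 387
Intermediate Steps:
107 + (n + 5*2)*20 = 107 + (4 + 5*2)*20 = 107 + (4 + 10)*20 = 107 + 14*20 = 107 + 280 = 387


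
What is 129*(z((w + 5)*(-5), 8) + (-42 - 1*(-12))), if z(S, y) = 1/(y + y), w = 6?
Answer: -61791/16 ≈ -3861.9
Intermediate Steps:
z(S, y) = 1/(2*y)
129*(z((w + 5)*(-5), 8) + (-42 - 1*(-12))) = 129*((½)/8 + (-42 - 1*(-12))) = 129*((½)*(⅛) + (-42 + 12)) = 129*(1/16 - 30) = 129*(-479/16) = -61791/16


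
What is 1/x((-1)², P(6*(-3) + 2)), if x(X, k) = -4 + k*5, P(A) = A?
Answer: -1/84 ≈ -0.011905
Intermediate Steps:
x(X, k) = -4 + 5*k
1/x((-1)², P(6*(-3) + 2)) = 1/(-4 + 5*(6*(-3) + 2)) = 1/(-4 + 5*(-18 + 2)) = 1/(-4 + 5*(-16)) = 1/(-4 - 80) = 1/(-84) = -1/84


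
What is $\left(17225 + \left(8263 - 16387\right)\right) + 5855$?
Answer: $14956$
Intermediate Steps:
$\left(17225 + \left(8263 - 16387\right)\right) + 5855 = \left(17225 - 8124\right) + 5855 = 9101 + 5855 = 14956$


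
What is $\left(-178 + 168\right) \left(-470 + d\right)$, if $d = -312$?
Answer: $7820$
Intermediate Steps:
$\left(-178 + 168\right) \left(-470 + d\right) = \left(-178 + 168\right) \left(-470 - 312\right) = \left(-10\right) \left(-782\right) = 7820$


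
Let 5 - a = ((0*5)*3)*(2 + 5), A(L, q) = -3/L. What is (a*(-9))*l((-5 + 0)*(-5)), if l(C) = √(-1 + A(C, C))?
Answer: -18*I*√7 ≈ -47.624*I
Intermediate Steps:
a = 5 (a = 5 - (0*5)*3*(2 + 5) = 5 - 0*3*7 = 5 - 0*7 = 5 - 1*0 = 5 + 0 = 5)
l(C) = √(-1 - 3/C)
(a*(-9))*l((-5 + 0)*(-5)) = (5*(-9))*√((-3 - (-5 + 0)*(-5))/(((-5 + 0)*(-5)))) = -45*√(-28/25) = -45*√(-3 - 1*25)/5 = -45*√(-3 - 25)/5 = -45*2*I*√7/5 = -18*I*√7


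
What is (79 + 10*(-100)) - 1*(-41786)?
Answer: 40865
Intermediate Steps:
(79 + 10*(-100)) - 1*(-41786) = (79 - 1000) + 41786 = -921 + 41786 = 40865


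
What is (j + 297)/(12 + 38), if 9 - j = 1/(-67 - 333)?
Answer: 122401/20000 ≈ 6.1200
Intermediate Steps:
j = 3601/400 (j = 9 - 1/(-67 - 333) = 9 - 1/(-400) = 9 - 1*(-1/400) = 9 + 1/400 = 3601/400 ≈ 9.0025)
(j + 297)/(12 + 38) = (3601/400 + 297)/(12 + 38) = (122401/400)/50 = (122401/400)*(1/50) = 122401/20000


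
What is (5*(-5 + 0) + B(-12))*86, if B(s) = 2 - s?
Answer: -946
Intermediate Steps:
(5*(-5 + 0) + B(-12))*86 = (5*(-5 + 0) + (2 - 1*(-12)))*86 = (5*(-5) + (2 + 12))*86 = (-25 + 14)*86 = -11*86 = -946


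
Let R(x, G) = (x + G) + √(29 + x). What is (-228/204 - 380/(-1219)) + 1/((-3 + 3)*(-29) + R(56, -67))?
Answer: -829189/746028 - √85/36 ≈ -1.3676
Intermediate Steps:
R(x, G) = G + x + √(29 + x) (R(x, G) = (G + x) + √(29 + x) = G + x + √(29 + x))
(-228/204 - 380/(-1219)) + 1/((-3 + 3)*(-29) + R(56, -67)) = (-228/204 - 380/(-1219)) + 1/((-3 + 3)*(-29) + (-67 + 56 + √(29 + 56))) = (-228*1/204 - 380*(-1/1219)) + 1/(0*(-29) + (-67 + 56 + √85)) = (-19/17 + 380/1219) + 1/(0 + (-11 + √85)) = -16701/20723 + 1/(-11 + √85)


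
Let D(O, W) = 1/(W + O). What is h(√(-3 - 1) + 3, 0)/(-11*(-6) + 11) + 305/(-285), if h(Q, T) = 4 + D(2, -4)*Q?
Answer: -9109/8778 - I/77 ≈ -1.0377 - 0.012987*I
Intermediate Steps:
D(O, W) = 1/(O + W)
h(Q, T) = 4 - Q/2 (h(Q, T) = 4 + Q/(2 - 4) = 4 + Q/(-2) = 4 - Q/2)
h(√(-3 - 1) + 3, 0)/(-11*(-6) + 11) + 305/(-285) = (4 - (√(-3 - 1) + 3)/2)/(-11*(-6) + 11) + 305/(-285) = (4 - (√(-4) + 3)/2)/(66 + 11) + 305*(-1/285) = (4 - (2*I + 3)/2)/77 - 61/57 = (4 - (3 + 2*I)/2)*(1/77) - 61/57 = (4 + (-3/2 - I))*(1/77) - 61/57 = (5/2 - I)*(1/77) - 61/57 = (5/154 - I/77) - 61/57 = -9109/8778 - I/77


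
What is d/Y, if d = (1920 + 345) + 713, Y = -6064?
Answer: -1489/3032 ≈ -0.49110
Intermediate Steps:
d = 2978 (d = 2265 + 713 = 2978)
d/Y = 2978/(-6064) = 2978*(-1/6064) = -1489/3032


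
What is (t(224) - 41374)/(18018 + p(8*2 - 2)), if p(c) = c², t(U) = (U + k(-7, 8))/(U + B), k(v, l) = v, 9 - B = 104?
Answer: -5337029/2349606 ≈ -2.2715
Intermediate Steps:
B = -95 (B = 9 - 1*104 = 9 - 104 = -95)
t(U) = (-7 + U)/(-95 + U) (t(U) = (U - 7)/(U - 95) = (-7 + U)/(-95 + U))
(t(224) - 41374)/(18018 + p(8*2 - 2)) = ((-7 + 224)/(-95 + 224) - 41374)/(18018 + (8*2 - 2)²) = (217/129 - 41374)/(18018 + (16 - 2)²) = ((1/129)*217 - 41374)/(18018 + 14²) = (217/129 - 41374)/(18018 + 196) = -5337029/129/18214 = -5337029/129*1/18214 = -5337029/2349606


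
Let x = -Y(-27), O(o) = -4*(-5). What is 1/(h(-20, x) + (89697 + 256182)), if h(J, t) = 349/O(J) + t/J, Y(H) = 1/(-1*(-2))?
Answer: 40/13835859 ≈ 2.8910e-6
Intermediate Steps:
O(o) = 20
Y(H) = ½ (Y(H) = 1/2 = ½)
x = -½ (x = -1*½ = -½ ≈ -0.50000)
h(J, t) = 349/20 + t/J
1/(h(-20, x) + (89697 + 256182)) = 1/((349/20 - ½/(-20)) + (89697 + 256182)) = 1/((349/20 - ½*(-1/20)) + 345879) = 1/((349/20 + 1/40) + 345879) = 1/(699/40 + 345879) = 1/(13835859/40) = 40/13835859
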